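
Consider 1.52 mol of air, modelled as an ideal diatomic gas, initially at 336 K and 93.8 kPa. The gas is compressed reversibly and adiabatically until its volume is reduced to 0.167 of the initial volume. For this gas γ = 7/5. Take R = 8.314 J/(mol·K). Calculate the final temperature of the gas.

687 K

V₁ = nRT₁/P₁ = 1.52×8.314×336/93.8 = 45.3 L.
Adiabatic: TV^(γ−1) = const ⇒ T₂ = 336×(5.99)^0.400 = 687 K; PV^γ = const ⇒ P₂ = 1150 kPa.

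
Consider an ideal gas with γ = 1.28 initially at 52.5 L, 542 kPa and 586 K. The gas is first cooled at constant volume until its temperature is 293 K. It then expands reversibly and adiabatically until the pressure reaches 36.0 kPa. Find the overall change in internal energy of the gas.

-69000 J

n = P₁V₁/(RT₁) = 542×52.5/(8.314×586) = 5.84 mol.
Step 1 — Isochoric: V stays 52.5 L; P/T = const ⇒ T₂ = 293 K, P₂ = 271 kPa.
W = 0 (no volume change).
ΔU = nCvΔT = 5.84×29.7×(293−586) = -50800 J.
Q = ΔU = -50800 J.
State after step 1: P = 271 kPa, V = 52.5 L, T = 293 K.
Step 2 — Adiabatic: T₂/T₁ = (P₂/P₁)^((γ−1)/γ) ⇒ T₂ = 293×(0.133)^0.219 = 188 K; V₂ = 254 L.
ΔU = nCvΔT = 5.84×29.7×(188−293) = -18100 J.
Q = 0 for an adiabatic process, so W = −ΔU = 18100 J.
Net over both steps: W = 18100 J, Q = -50800 J, ΔU = -69000 J.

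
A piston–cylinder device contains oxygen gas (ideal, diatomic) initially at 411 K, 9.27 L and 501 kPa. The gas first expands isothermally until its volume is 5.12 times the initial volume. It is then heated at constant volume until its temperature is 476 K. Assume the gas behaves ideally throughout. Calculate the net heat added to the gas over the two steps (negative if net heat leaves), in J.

9420 J

n = P₁V₁/(RT₁) = 501×9.27/(8.314×411) = 1.36 mol.
Step 1 — Isothermal: T stays 411 K; PV = const ⇒ V₂ = 47.5 L, P₂ = 97.9 kPa.
ΔU = 0 (ideal gas, T constant).
W = nRT ln(V₂/V₁) = 1.36×8.314×411×ln(5.12) = 7580 J.
Q = ΔU + W = 7580 J.
State after step 1: P = 97.9 kPa, V = 47.5 L, T = 411 K.
Step 2 — Isochoric: V stays 47.5 L; P/T = const ⇒ T₂ = 476 K, P₂ = 113 kPa.
W = 0 (no volume change).
ΔU = nCvΔT = 1.36×20.8×(476−411) = 1840 J.
Q = ΔU = 1840 J.
Net over both steps: W = 7580 J, Q = 9420 J, ΔU = 1840 J.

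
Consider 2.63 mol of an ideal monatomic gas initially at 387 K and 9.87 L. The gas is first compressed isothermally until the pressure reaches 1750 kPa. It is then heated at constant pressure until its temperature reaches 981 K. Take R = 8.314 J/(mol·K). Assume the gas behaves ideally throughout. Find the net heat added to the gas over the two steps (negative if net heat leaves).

P₁ = nRT₁/V₁ = 2.63×8.314×387/9.87 = 857 kPa.
Step 1 — Isothermal: T stays 387 K; PV = const ⇒ V₂ = 4.84 L, P₂ = 1750 kPa.
ΔU = 0 (ideal gas, T constant).
W = nRT ln(V₂/V₁) = 2.63×8.314×387×ln(0.490) = -6040 J.
Q = ΔU + W = -6040 J.
State after step 1: P = 1750 kPa, V = 4.84 L, T = 387 K.
Step 2 — Isobaric: P stays 1750 kPa; V/T = const ⇒ T₂ = 981 K, V₂ = 12.3 L.
W = PΔV = 1750×(12.3−4.84) kPa·L = 13000 J.
ΔU = nCvΔT = 2.63×12.5×(981−387) = 19500 J.
Q = ΔU + W = nCpΔT = 32500 J.
Net over both steps: W = 6950 J, Q = 26400 J, ΔU = 19500 J.

26400 J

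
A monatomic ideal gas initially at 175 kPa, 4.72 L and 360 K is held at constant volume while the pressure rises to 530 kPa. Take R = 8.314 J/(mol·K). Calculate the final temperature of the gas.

1090 K

Isochoric: V stays 4.72 L; P/T = const ⇒ T₂ = 1090 K, P₂ = 530 kPa.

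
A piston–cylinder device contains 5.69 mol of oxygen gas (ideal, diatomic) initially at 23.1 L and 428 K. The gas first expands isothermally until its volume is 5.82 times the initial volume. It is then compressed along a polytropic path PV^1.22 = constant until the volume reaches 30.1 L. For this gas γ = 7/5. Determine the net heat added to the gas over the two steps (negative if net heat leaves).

19500 J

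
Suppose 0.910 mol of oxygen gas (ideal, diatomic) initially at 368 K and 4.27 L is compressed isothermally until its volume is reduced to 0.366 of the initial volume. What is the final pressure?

1780 kPa

P₁ = nRT₁/V₁ = 0.910×8.314×368/4.27 = 652 kPa.
Isothermal: T stays 368 K; PV = const ⇒ V₂ = 1.56 L, P₂ = 1780 kPa.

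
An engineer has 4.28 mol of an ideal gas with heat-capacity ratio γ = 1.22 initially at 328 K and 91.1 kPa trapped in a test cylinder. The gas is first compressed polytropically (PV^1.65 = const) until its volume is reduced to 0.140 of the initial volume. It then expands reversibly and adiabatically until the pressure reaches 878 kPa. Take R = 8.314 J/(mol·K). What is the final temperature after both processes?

987 K

V₁ = nRT₁/P₁ = 4.28×8.314×328/91.1 = 128 L.
Step 1 — Polytropic n=1.65: T₂ = T₁(V₁/V₂)^(n−1) = 328×(7.14)^0.65 = 1180 K; P₂ = P₁(V₁/V₂)^n = 2340 kPa.
W = (P₁V₁−P₂V₂)/(n−1) = (91.1×128−2340×17.9)/0.65 = -46500 J.
ΔU = nCvΔT = 4.28×37.8×(1180−328) = 137000 J.
Q = ΔU + W = 90900 J.
State after step 1: P = 2340 kPa, V = 17.9 L, T = 1180 K.
Step 2 — Adiabatic: T₂/T₁ = (P₂/P₁)^((γ−1)/γ) ⇒ T₂ = 1180×(0.376)^0.180 = 987 K; V₂ = 40.0 L.
ΔU = nCvΔT = 4.28×37.8×(987−1180) = -30800 J.
Q = 0 for an adiabatic process, so W = −ΔU = 30800 J.
Net over both steps: W = -15700 J, Q = 90900 J, ΔU = 107000 J.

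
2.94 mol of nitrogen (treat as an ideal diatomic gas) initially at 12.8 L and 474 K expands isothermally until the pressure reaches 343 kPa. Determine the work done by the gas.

P₁ = nRT₁/V₁ = 2.94×8.314×474/12.8 = 905 kPa.
Isothermal: T stays 474 K; PV = const ⇒ V₂ = 33.8 L, P₂ = 343 kPa.
W = nRT ln(V₂/V₁) = 2.94×8.314×474×ln(2.64) = 11200 J.

11200 J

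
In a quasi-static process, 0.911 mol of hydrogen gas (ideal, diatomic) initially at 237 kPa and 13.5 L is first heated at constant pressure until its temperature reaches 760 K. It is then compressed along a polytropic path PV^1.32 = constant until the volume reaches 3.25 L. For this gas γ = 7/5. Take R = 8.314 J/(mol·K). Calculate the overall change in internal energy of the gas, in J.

19400 J

T₁ = P₁V₁/(nR) = 237×13.5/(0.911×8.314) = 422 K.
Step 1 — Isobaric: P stays 237 kPa; V/T = const ⇒ T₂ = 760 K, V₂ = 24.3 L.
W = PΔV = 237×(24.3−13.5) kPa·L = 2560 J.
ΔU = nCvΔT = 0.911×20.8×(760−422) = 6390 J.
Q = ΔU + W = nCpΔT = 8950 J.
State after step 1: P = 237 kPa, V = 24.3 L, T = 760 K.
Step 2 — Polytropic n=1.32: T₂ = T₁(V₁/V₂)^(n−1) = 760×(7.47)^0.32 = 1450 K; P₂ = P₁(V₁/V₂)^n = 3370 kPa.
W = (P₁V₁−P₂V₂)/(n−1) = (237×24.3−3370×3.25)/0.32 = -16300 J.
ΔU = nCvΔT = 0.911×20.8×(1450−760) = 13000 J.
Q = ΔU + W = -3250 J.
Net over both steps: W = -13700 J, Q = 5700 J, ΔU = 19400 J.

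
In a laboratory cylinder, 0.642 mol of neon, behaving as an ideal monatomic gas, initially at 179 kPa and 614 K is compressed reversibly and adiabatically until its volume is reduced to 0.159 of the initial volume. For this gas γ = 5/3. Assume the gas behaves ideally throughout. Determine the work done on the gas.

11800 J

V₁ = nRT₁/P₁ = 0.642×8.314×614/179 = 18.3 L.
Adiabatic: TV^(γ−1) = const ⇒ T₂ = 614×(6.29)^0.667 = 2090 K; PV^γ = const ⇒ P₂ = 3840 kPa.
ΔU = nCvΔT = 0.642×12.5×(2090−614) = 11800 J.
Q = 0 for an adiabatic process, so W = −ΔU = -11800 J.
Work done on the gas = −W_by = 11800 J.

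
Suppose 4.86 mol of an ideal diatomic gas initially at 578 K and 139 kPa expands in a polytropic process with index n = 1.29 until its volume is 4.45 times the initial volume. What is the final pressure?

20.3 kPa

V₁ = nRT₁/P₁ = 4.86×8.314×578/139 = 168 L.
Polytropic n=1.29: T₂ = T₁(V₁/V₂)^(n−1) = 578×(0.225)^0.29 = 375 K; P₂ = P₁(V₁/V₂)^n = 20.3 kPa.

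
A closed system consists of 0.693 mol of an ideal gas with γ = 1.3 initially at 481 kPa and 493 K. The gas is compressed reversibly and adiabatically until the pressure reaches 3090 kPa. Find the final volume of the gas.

1.41 L

V₁ = nRT₁/P₁ = 0.693×8.314×493/481 = 5.91 L.
Adiabatic: T₂/T₁ = (P₂/P₁)^((γ−1)/γ) ⇒ T₂ = 493×(6.42)^0.231 = 757 K; V₂ = 1.41 L.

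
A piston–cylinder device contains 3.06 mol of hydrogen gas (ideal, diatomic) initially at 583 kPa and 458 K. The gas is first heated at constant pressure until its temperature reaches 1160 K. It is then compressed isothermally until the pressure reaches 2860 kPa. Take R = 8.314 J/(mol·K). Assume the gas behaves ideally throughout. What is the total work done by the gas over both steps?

V₁ = nRT₁/P₁ = 3.06×8.314×458/583 = 20.0 L.
Step 1 — Isobaric: P stays 583 kPa; V/T = const ⇒ T₂ = 1160 K, V₂ = 50.6 L.
W = PΔV = 583×(50.6−20.0) kPa·L = 17900 J.
ΔU = nCvΔT = 3.06×20.8×(1160−458) = 44600 J.
Q = ΔU + W = nCpΔT = 62500 J.
State after step 1: P = 583 kPa, V = 50.6 L, T = 1160 K.
Step 2 — Isothermal: T stays 1160 K; PV = const ⇒ V₂ = 10.3 L, P₂ = 2860 kPa.
ΔU = 0 (ideal gas, T constant).
W = nRT ln(V₂/V₁) = 3.06×8.314×1160×ln(0.204) = -46900 J.
Q = ΔU + W = -46900 J.
Net over both steps: W = -29100 J, Q = 15600 J, ΔU = 44600 J.

-29100 J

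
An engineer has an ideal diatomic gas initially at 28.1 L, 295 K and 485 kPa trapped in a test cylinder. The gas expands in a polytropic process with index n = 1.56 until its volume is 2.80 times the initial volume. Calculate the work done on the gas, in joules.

n = P₁V₁/(RT₁) = 485×28.1/(8.314×295) = 5.56 mol.
Polytropic n=1.56: T₂ = T₁(V₁/V₂)^(n−1) = 295×(0.357)^0.56 = 166 K; P₂ = P₁(V₁/V₂)^n = 97.3 kPa.
W = (P₁V₁−P₂V₂)/(n−1) = (485×28.1−97.3×78.7)/0.56 = 10700 J.
Work done on the gas = −W_by = -10700 J.

-10700 J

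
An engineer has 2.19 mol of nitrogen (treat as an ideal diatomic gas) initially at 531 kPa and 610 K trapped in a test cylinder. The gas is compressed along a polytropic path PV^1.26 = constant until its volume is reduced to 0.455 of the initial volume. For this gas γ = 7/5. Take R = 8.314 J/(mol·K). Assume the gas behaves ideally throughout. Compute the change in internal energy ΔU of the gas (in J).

V₁ = nRT₁/P₁ = 2.19×8.314×610/531 = 20.9 L.
Polytropic n=1.26: T₂ = T₁(V₁/V₂)^(n−1) = 610×(2.20)^0.26 = 749 K; P₂ = P₁(V₁/V₂)^n = 1430 kPa.
For an ideal gas ΔU = nCvΔT with Cv = (5/2)R = 20.8 J/(mol·K).
ΔU = 2.19×20.8×(749−610) = 6310 J.

6310 J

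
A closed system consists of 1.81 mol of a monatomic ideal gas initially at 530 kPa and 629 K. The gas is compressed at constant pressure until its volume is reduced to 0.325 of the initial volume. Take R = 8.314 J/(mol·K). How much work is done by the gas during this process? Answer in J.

V₁ = nRT₁/P₁ = 1.81×8.314×629/530 = 17.9 L.
Isobaric: P stays 530 kPa; V/T = const ⇒ T₂ = 204 K, V₂ = 5.80 L.
W = PΔV = 530×(5.80−17.9) kPa·L = -6390 J.

-6390 J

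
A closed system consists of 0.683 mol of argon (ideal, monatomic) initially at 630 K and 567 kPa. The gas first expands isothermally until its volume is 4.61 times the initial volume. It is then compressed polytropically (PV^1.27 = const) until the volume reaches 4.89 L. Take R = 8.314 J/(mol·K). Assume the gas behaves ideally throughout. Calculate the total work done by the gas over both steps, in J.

-2730 J

V₁ = nRT₁/P₁ = 0.683×8.314×630/567 = 6.31 L.
Step 1 — Isothermal: T stays 630 K; PV = const ⇒ V₂ = 29.1 L, P₂ = 123 kPa.
ΔU = 0 (ideal gas, T constant).
W = nRT ln(V₂/V₁) = 0.683×8.314×630×ln(4.61) = 5470 J.
Q = ΔU + W = 5470 J.
State after step 1: P = 123 kPa, V = 29.1 L, T = 630 K.
Step 2 — Polytropic n=1.27: T₂ = T₁(V₁/V₂)^(n−1) = 630×(5.95)^0.27 = 1020 K; P₂ = P₁(V₁/V₂)^n = 1180 kPa.
W = (P₁V₁−P₂V₂)/(n−1) = (123×29.1−1180×4.89)/0.27 = -8190 J.
ΔU = nCvΔT = 0.683×12.5×(1020−630) = 3320 J.
Q = ΔU + W = -4880 J.
Net over both steps: W = -2730 J, Q = 592 J, ΔU = 3320 J.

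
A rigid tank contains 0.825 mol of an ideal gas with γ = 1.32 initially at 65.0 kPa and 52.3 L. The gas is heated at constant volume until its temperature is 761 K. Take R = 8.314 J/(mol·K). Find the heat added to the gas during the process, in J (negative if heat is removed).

5690 J

T₁ = P₁V₁/(nR) = 65.0×52.3/(0.825×8.314) = 496 K.
Isochoric: V stays 52.3 L; P/T = const ⇒ T₂ = 761 K, P₂ = 99.8 kPa.
W = 0 (no volume change).
ΔU = nCvΔT = 0.825×26.0×(761−496) = 5690 J.
Q = ΔU = 5690 J.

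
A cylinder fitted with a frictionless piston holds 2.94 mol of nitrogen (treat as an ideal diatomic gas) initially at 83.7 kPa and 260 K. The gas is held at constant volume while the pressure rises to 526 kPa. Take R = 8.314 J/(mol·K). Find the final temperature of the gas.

1630 K

V₁ = nRT₁/P₁ = 2.94×8.314×260/83.7 = 75.9 L.
Isochoric: V stays 75.9 L; P/T = const ⇒ T₂ = 1630 K, P₂ = 526 kPa.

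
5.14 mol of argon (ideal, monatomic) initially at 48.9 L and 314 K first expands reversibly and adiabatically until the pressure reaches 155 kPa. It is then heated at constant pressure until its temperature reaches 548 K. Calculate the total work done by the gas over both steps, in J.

P₁ = nRT₁/V₁ = 5.14×8.314×314/48.9 = 274 kPa.
Step 1 — Adiabatic: T₂/T₁ = (P₂/P₁)^((γ−1)/γ) ⇒ T₂ = 314×(0.565)^0.400 = 250 K; V₂ = 68.9 L.
ΔU = nCvΔT = 5.14×12.5×(250−314) = -4110 J.
Q = 0 for an adiabatic process, so W = −ΔU = 4110 J.
State after step 1: P = 155 kPa, V = 68.9 L, T = 250 K.
Step 2 — Isobaric: P stays 155 kPa; V/T = const ⇒ T₂ = 548 K, V₂ = 151 L.
W = PΔV = 155×(151−68.9) kPa·L = 12700 J.
ΔU = nCvΔT = 5.14×12.5×(548−250) = 19100 J.
Q = ΔU + W = nCpΔT = 31900 J.
Net over both steps: W = 16900 J, Q = 31900 J, ΔU = 15000 J.

16900 J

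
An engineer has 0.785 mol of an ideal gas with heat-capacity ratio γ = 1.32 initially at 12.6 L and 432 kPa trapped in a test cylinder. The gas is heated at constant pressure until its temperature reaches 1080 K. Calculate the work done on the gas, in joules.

-1610 J

T₁ = P₁V₁/(nR) = 432×12.6/(0.785×8.314) = 834 K.
Isobaric: P stays 432 kPa; V/T = const ⇒ T₂ = 1080 K, V₂ = 16.3 L.
W = PΔV = 432×(16.3−12.6) kPa·L = 1610 J.
Work done on the gas = −W_by = -1610 J.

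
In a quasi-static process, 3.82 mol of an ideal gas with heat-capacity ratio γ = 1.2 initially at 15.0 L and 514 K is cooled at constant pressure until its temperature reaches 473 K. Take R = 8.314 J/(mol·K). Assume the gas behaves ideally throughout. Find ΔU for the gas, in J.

P₁ = nRT₁/V₁ = 3.82×8.314×514/15.0 = 1090 kPa.
Isobaric: P stays 1090 kPa; V/T = const ⇒ T₂ = 473 K, V₂ = 13.8 L.
For an ideal gas ΔU = nCvΔT with Cv = R/(γ−1) = 41.6 J/(mol·K).
ΔU = 3.82×41.6×(473−514) = -6510 J.

-6510 J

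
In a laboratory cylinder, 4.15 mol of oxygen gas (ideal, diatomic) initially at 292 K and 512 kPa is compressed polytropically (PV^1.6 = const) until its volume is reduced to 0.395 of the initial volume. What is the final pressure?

2260 kPa

V₁ = nRT₁/P₁ = 4.15×8.314×292/512 = 19.7 L.
Polytropic n=1.6: T₂ = T₁(V₁/V₂)^(n−1) = 292×(2.53)^0.60 = 510 K; P₂ = P₁(V₁/V₂)^n = 2260 kPa.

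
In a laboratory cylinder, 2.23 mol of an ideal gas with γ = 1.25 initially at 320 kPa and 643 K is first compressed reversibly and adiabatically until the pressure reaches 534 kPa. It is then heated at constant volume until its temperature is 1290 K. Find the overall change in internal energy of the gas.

V₁ = nRT₁/P₁ = 2.23×8.314×643/320 = 37.3 L.
Step 1 — Adiabatic: T₂/T₁ = (P₂/P₁)^((γ−1)/γ) ⇒ T₂ = 643×(1.67)^0.200 = 712 K; V₂ = 24.7 L.
ΔU = nCvΔT = 2.23×33.3×(712−643) = 5140 J.
Q = 0 for an adiabatic process, so W = −ΔU = -5140 J.
State after step 1: P = 534 kPa, V = 24.7 L, T = 712 K.
Step 2 — Isochoric: V stays 24.7 L; P/T = const ⇒ T₂ = 1290 K, P₂ = 967 kPa.
W = 0 (no volume change).
ΔU = nCvΔT = 2.23×33.3×(1290−712) = 42800 J.
Q = ΔU = 42800 J.
Net over both steps: W = -5140 J, Q = 42800 J, ΔU = 48000 J.

48000 J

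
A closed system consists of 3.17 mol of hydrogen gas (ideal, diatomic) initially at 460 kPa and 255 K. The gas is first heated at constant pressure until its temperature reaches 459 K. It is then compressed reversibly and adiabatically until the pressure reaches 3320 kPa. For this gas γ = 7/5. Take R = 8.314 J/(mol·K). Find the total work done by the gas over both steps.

V₁ = nRT₁/P₁ = 3.17×8.314×255/460 = 14.6 L.
Step 1 — Isobaric: P stays 460 kPa; V/T = const ⇒ T₂ = 459 K, V₂ = 26.3 L.
W = PΔV = 460×(26.3−14.6) kPa·L = 5380 J.
ΔU = nCvΔT = 3.17×20.8×(459−255) = 13400 J.
Q = ΔU + W = nCpΔT = 18800 J.
State after step 1: P = 460 kPa, V = 26.3 L, T = 459 K.
Step 2 — Adiabatic: T₂/T₁ = (P₂/P₁)^((γ−1)/γ) ⇒ T₂ = 459×(7.22)^0.286 = 807 K; V₂ = 6.41 L.
ΔU = nCvΔT = 3.17×20.8×(807−459) = 23000 J.
Q = 0 for an adiabatic process, so W = −ΔU = -23000 J.
Net over both steps: W = -17600 J, Q = 18800 J, ΔU = 36400 J.

-17600 J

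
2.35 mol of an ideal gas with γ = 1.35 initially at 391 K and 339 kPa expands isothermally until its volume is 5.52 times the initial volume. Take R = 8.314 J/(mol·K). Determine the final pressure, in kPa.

61.4 kPa

V₁ = nRT₁/P₁ = 2.35×8.314×391/339 = 22.5 L.
Isothermal: T stays 391 K; PV = const ⇒ V₂ = 124 L, P₂ = 61.4 kPa.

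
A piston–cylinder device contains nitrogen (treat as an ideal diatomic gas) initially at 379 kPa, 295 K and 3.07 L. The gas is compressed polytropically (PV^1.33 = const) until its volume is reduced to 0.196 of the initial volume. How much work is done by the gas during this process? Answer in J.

-2510 J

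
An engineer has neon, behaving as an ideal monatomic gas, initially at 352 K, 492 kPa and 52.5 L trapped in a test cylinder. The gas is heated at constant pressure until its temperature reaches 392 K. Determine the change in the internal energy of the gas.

n = P₁V₁/(RT₁) = 492×52.5/(8.314×352) = 8.83 mol.
Isobaric: P stays 492 kPa; V/T = const ⇒ T₂ = 392 K, V₂ = 58.5 L.
For an ideal gas ΔU = nCvΔT with Cv = (3/2)R = 12.5 J/(mol·K).
ΔU = 8.83×12.5×(392−352) = 4400 J.

4400 J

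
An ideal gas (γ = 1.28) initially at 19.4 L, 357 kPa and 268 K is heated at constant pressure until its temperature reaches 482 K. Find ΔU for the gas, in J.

19800 J

n = P₁V₁/(RT₁) = 357×19.4/(8.314×268) = 3.11 mol.
Isobaric: P stays 357 kPa; V/T = const ⇒ T₂ = 482 K, V₂ = 34.9 L.
For an ideal gas ΔU = nCvΔT with Cv = R/(γ−1) = 29.7 J/(mol·K).
ΔU = 3.11×29.7×(482−268) = 19800 J.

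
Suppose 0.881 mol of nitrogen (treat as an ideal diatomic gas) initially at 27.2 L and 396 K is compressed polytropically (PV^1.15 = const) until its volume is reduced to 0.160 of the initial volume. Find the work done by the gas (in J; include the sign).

-6120 J

P₁ = nRT₁/V₁ = 0.881×8.314×396/27.2 = 107 kPa.
Polytropic n=1.15: T₂ = T₁(V₁/V₂)^(n−1) = 396×(6.25)^0.15 = 521 K; P₂ = P₁(V₁/V₂)^n = 877 kPa.
W = (P₁V₁−P₂V₂)/(n−1) = (107×27.2−877×4.35)/0.15 = -6120 J.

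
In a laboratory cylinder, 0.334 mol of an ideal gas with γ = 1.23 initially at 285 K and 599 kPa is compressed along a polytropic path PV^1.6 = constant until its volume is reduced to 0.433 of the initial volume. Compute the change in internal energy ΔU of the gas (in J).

2240 J

V₁ = nRT₁/P₁ = 0.334×8.314×285/599 = 1.32 L.
Polytropic n=1.6: T₂ = T₁(V₁/V₂)^(n−1) = 285×(2.31)^0.60 = 471 K; P₂ = P₁(V₁/V₂)^n = 2290 kPa.
For an ideal gas ΔU = nCvΔT with Cv = R/(γ−1) = 36.1 J/(mol·K).
ΔU = 0.334×36.1×(471−285) = 2240 J.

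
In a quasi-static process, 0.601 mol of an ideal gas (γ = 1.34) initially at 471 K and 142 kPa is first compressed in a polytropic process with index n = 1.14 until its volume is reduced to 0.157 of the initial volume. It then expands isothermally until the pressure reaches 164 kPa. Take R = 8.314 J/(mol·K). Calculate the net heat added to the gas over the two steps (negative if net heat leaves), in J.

V₁ = nRT₁/P₁ = 0.601×8.314×471/142 = 16.6 L.
Step 1 — Polytropic n=1.14: T₂ = T₁(V₁/V₂)^(n−1) = 471×(6.37)^0.14 = 610 K; P₂ = P₁(V₁/V₂)^n = 1170 kPa.
W = (P₁V₁−P₂V₂)/(n−1) = (142×16.6−1170×2.60)/0.14 = -4970 J.
ΔU = nCvΔT = 0.601×24.5×(610−471) = 2050 J.
Q = ΔU + W = -2930 J.
State after step 1: P = 1170 kPa, V = 2.60 L, T = 610 K.
Step 2 — Isothermal: T stays 610 K; PV = const ⇒ V₂ = 18.6 L, P₂ = 164 kPa.
ΔU = 0 (ideal gas, T constant).
W = nRT ln(V₂/V₁) = 0.601×8.314×610×ln(7.15) = 6000 J.
Q = ΔU + W = 6000 J.
Net over both steps: W = 1020 J, Q = 3070 J, ΔU = 2050 J.

3070 J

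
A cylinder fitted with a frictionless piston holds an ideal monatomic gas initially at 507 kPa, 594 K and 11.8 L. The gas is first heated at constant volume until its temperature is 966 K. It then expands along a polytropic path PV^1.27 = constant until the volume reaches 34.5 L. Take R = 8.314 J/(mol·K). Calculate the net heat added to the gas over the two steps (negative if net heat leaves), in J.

11000 J

n = P₁V₁/(RT₁) = 507×11.8/(8.314×594) = 1.21 mol.
Step 1 — Isochoric: V stays 11.8 L; P/T = const ⇒ T₂ = 966 K, P₂ = 825 kPa.
W = 0 (no volume change).
ΔU = nCvΔT = 1.21×12.5×(966−594) = 5620 J.
Q = ΔU = 5620 J.
State after step 1: P = 825 kPa, V = 11.8 L, T = 966 K.
Step 2 — Polytropic n=1.27: T₂ = T₁(V₁/V₂)^(n−1) = 966×(0.342)^0.27 = 723 K; P₂ = P₁(V₁/V₂)^n = 211 kPa.
W = (P₁V₁−P₂V₂)/(n−1) = (825×11.8−211×34.5)/0.27 = 9060 J.
ΔU = nCvΔT = 1.21×12.5×(723−966) = -3670 J.
Q = ΔU + W = 5390 J.
Net over both steps: W = 9060 J, Q = 11000 J, ΔU = 1950 J.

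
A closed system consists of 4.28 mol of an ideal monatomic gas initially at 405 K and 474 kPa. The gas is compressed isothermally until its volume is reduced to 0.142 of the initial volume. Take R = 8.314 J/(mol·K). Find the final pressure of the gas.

3340 kPa

V₁ = nRT₁/P₁ = 4.28×8.314×405/474 = 30.4 L.
Isothermal: T stays 405 K; PV = const ⇒ V₂ = 4.32 L, P₂ = 3340 kPa.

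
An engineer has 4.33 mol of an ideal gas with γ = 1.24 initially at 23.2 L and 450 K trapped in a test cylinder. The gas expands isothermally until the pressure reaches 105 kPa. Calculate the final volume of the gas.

P₁ = nRT₁/V₁ = 4.33×8.314×450/23.2 = 698 kPa.
Isothermal: T stays 450 K; PV = const ⇒ V₂ = 154 L, P₂ = 105 kPa.

154 L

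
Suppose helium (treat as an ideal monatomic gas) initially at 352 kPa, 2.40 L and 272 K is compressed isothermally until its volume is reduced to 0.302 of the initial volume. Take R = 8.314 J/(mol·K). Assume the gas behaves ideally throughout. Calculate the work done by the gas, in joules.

n = P₁V₁/(RT₁) = 352×2.40/(8.314×272) = 0.374 mol.
Isothermal: T stays 272 K; PV = const ⇒ V₂ = 0.725 L, P₂ = 1170 kPa.
W = nRT ln(V₂/V₁) = 0.374×8.314×272×ln(0.302) = -1010 J.

-1010 J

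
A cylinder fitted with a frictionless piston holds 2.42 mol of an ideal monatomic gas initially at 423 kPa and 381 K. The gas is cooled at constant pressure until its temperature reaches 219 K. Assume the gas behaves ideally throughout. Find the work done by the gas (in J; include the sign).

V₁ = nRT₁/P₁ = 2.42×8.314×381/423 = 18.1 L.
Isobaric: P stays 423 kPa; V/T = const ⇒ T₂ = 219 K, V₂ = 10.4 L.
W = PΔV = 423×(10.4−18.1) kPa·L = -3260 J.

-3260 J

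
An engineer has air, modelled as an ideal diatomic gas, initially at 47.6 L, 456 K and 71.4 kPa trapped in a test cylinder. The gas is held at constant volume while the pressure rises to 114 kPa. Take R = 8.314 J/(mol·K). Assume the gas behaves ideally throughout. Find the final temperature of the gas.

Isochoric: V stays 47.6 L; P/T = const ⇒ T₂ = 728 K, P₂ = 114 kPa.

728 K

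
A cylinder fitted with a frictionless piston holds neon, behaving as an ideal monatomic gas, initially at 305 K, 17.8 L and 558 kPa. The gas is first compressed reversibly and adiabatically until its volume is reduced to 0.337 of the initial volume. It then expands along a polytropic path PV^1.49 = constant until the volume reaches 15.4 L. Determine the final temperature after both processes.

397 K

n = P₁V₁/(RT₁) = 558×17.8/(8.314×305) = 3.92 mol.
Step 1 — Adiabatic: TV^(γ−1) = const ⇒ T₂ = 305×(2.97)^0.667 = 630 K; PV^γ = const ⇒ P₂ = 3420 kPa.
ΔU = nCvΔT = 3.92×12.5×(630−305) = 15900 J.
Q = 0 for an adiabatic process, so W = −ΔU = -15900 J.
State after step 1: P = 3420 kPa, V = 6.00 L, T = 630 K.
Step 2 — Polytropic n=1.49: T₂ = T₁(V₁/V₂)^(n−1) = 630×(0.390)^0.49 = 397 K; P₂ = P₁(V₁/V₂)^n = 839 kPa.
W = (P₁V₁−P₂V₂)/(n−1) = (3420×6.00−839×15.4)/0.49 = 15500 J.
ΔU = nCvΔT = 3.92×12.5×(397−630) = -11400 J.
Q = ΔU + W = 4100 J.
Net over both steps: W = -380 J, Q = 4100 J, ΔU = 4480 J.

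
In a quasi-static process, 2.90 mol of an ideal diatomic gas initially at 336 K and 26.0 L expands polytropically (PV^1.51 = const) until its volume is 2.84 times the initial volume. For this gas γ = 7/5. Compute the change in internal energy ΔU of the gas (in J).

-8360 J

P₁ = nRT₁/V₁ = 2.90×8.314×336/26.0 = 312 kPa.
Polytropic n=1.51: T₂ = T₁(V₁/V₂)^(n−1) = 336×(0.352)^0.51 = 197 K; P₂ = P₁(V₁/V₂)^n = 64.4 kPa.
For an ideal gas ΔU = nCvΔT with Cv = (5/2)R = 20.8 J/(mol·K).
ΔU = 2.90×20.8×(197−336) = -8360 J.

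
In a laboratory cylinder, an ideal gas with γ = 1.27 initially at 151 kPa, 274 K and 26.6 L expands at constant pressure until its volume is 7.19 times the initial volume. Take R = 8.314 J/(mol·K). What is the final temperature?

Isobaric: P stays 151 kPa; V/T = const ⇒ T₂ = 1970 K, V₂ = 191 L.

1970 K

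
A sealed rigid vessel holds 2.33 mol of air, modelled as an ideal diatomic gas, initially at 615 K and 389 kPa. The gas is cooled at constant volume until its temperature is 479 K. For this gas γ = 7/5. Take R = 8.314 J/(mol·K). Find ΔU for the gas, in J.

-6590 J

V₁ = nRT₁/P₁ = 2.33×8.314×615/389 = 30.6 L.
Isochoric: V stays 30.6 L; P/T = const ⇒ T₂ = 479 K, P₂ = 303 kPa.
For an ideal gas ΔU = nCvΔT with Cv = (5/2)R = 20.8 J/(mol·K).
ΔU = 2.33×20.8×(479−615) = -6590 J.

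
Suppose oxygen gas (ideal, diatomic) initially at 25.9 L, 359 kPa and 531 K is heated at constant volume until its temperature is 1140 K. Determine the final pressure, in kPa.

Isochoric: V stays 25.9 L; P/T = const ⇒ T₂ = 1140 K, P₂ = 771 kPa.

771 kPa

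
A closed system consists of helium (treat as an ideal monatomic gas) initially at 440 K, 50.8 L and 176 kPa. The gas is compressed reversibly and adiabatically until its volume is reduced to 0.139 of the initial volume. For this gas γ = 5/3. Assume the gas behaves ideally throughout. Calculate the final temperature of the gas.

Adiabatic: TV^(γ−1) = const ⇒ T₂ = 440×(7.19)^0.667 = 1640 K; PV^γ = const ⇒ P₂ = 4720 kPa.

1640 K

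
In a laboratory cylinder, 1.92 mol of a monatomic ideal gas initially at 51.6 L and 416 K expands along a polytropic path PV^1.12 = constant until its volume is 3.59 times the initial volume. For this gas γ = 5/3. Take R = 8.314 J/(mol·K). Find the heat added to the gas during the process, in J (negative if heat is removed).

P₁ = nRT₁/V₁ = 1.92×8.314×416/51.6 = 129 kPa.
Polytropic n=1.12: T₂ = T₁(V₁/V₂)^(n−1) = 416×(0.279)^0.12 = 357 K; P₂ = P₁(V₁/V₂)^n = 30.8 kPa.
W = (P₁V₁−P₂V₂)/(n−1) = (129×51.6−30.8×185)/0.12 = 7870 J.
ΔU = nCvΔT = 1.92×12.5×(357−416) = -1420 J.
Q = ΔU + W = 6450 J.

6450 J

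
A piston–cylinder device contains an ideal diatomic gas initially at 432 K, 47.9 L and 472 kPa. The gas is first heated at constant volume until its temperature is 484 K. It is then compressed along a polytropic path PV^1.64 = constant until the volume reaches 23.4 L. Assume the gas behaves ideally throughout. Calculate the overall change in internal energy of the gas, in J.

n = P₁V₁/(RT₁) = 472×47.9/(8.314×432) = 6.29 mol.
Step 1 — Isochoric: V stays 47.9 L; P/T = const ⇒ T₂ = 484 K, P₂ = 529 kPa.
W = 0 (no volume change).
ΔU = nCvΔT = 6.29×20.8×(484−432) = 6800 J.
Q = ΔU = 6800 J.
State after step 1: P = 529 kPa, V = 47.9 L, T = 484 K.
Step 2 — Polytropic n=1.64: T₂ = T₁(V₁/V₂)^(n−1) = 484×(2.05)^0.64 = 766 K; P₂ = P₁(V₁/V₂)^n = 1710 kPa.
W = (P₁V₁−P₂V₂)/(n−1) = (529×47.9−1710×23.4)/0.64 = -23000 J.
ΔU = nCvΔT = 6.29×20.8×(766−484) = 36800 J.
Q = ΔU + W = 13800 J.
Net over both steps: W = -23000 J, Q = 20600 J, ΔU = 43600 J.

43600 J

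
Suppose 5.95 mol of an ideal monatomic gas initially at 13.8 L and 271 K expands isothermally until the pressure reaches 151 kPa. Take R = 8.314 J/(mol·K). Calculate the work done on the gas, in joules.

P₁ = nRT₁/V₁ = 5.95×8.314×271/13.8 = 971 kPa.
Isothermal: T stays 271 K; PV = const ⇒ V₂ = 88.8 L, P₂ = 151 kPa.
W = nRT ln(V₂/V₁) = 5.95×8.314×271×ln(6.43) = 25000 J.
Work done on the gas = −W_by = -25000 J.

-25000 J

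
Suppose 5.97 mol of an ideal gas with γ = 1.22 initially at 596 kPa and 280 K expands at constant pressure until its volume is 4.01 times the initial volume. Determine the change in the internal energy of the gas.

V₁ = nRT₁/P₁ = 5.97×8.314×280/596 = 23.3 L.
Isobaric: P stays 596 kPa; V/T = const ⇒ T₂ = 1120 K, V₂ = 93.5 L.
For an ideal gas ΔU = nCvΔT with Cv = R/(γ−1) = 37.8 J/(mol·K).
ΔU = 5.97×37.8×(1120−280) = 190000 J.

190000 J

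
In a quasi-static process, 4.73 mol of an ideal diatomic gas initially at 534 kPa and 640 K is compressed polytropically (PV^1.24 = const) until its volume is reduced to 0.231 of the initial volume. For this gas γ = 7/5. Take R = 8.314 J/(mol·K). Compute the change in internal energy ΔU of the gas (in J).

26500 J

V₁ = nRT₁/P₁ = 4.73×8.314×640/534 = 47.1 L.
Polytropic n=1.24: T₂ = T₁(V₁/V₂)^(n−1) = 640×(4.33)^0.24 = 910 K; P₂ = P₁(V₁/V₂)^n = 3290 kPa.
For an ideal gas ΔU = nCvΔT with Cv = (5/2)R = 20.8 J/(mol·K).
ΔU = 4.73×20.8×(910−640) = 26500 J.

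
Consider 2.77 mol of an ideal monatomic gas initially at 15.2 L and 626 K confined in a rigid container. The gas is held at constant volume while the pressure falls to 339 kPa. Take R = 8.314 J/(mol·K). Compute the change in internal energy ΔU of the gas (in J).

-13900 J

P₁ = nRT₁/V₁ = 2.77×8.314×626/15.2 = 948 kPa.
Isochoric: V stays 15.2 L; P/T = const ⇒ T₂ = 224 K, P₂ = 339 kPa.
For an ideal gas ΔU = nCvΔT with Cv = (3/2)R = 12.5 J/(mol·K).
ΔU = 2.77×12.5×(224−626) = -13900 J.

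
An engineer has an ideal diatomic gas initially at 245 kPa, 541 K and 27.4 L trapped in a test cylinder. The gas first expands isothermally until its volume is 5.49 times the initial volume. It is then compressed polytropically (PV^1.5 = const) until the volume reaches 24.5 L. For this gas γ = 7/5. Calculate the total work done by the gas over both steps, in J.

-8410 J

n = P₁V₁/(RT₁) = 245×27.4/(8.314×541) = 1.49 mol.
Step 1 — Isothermal: T stays 541 K; PV = const ⇒ V₂ = 150 L, P₂ = 44.6 kPa.
ΔU = 0 (ideal gas, T constant).
W = nRT ln(V₂/V₁) = 1.49×8.314×541×ln(5.49) = 11400 J.
Q = ΔU + W = 11400 J.
State after step 1: P = 44.6 kPa, V = 150 L, T = 541 K.
Step 2 — Polytropic n=1.5: T₂ = T₁(V₁/V₂)^(n−1) = 541×(6.14)^0.50 = 1340 K; P₂ = P₁(V₁/V₂)^n = 679 kPa.
W = (P₁V₁−P₂V₂)/(n−1) = (44.6×150−679×24.5)/0.50 = -19800 J.
ΔU = nCvΔT = 1.49×20.8×(1340−541) = 24800 J.
Q = ΔU + W = 4960 J.
Net over both steps: W = -8410 J, Q = 16400 J, ΔU = 24800 J.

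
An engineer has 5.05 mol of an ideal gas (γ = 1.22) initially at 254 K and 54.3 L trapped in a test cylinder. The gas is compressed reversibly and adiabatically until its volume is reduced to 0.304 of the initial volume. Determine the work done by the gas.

-14500 J

P₁ = nRT₁/V₁ = 5.05×8.314×254/54.3 = 196 kPa.
Adiabatic: TV^(γ−1) = const ⇒ T₂ = 254×(3.29)^0.220 = 330 K; PV^γ = const ⇒ P₂ = 840 kPa.
ΔU = nCvΔT = 5.05×37.8×(330−254) = 14500 J.
Q = 0 for an adiabatic process, so W = −ΔU = -14500 J.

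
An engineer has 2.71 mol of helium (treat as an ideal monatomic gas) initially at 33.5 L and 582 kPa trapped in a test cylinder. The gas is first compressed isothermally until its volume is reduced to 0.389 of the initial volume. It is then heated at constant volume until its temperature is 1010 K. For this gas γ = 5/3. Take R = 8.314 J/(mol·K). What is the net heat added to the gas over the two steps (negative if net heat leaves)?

-13500 J

T₁ = P₁V₁/(nR) = 582×33.5/(2.71×8.314) = 865 K.
Step 1 — Isothermal: T stays 865 K; PV = const ⇒ V₂ = 13.0 L, P₂ = 1500 kPa.
ΔU = 0 (ideal gas, T constant).
W = nRT ln(V₂/V₁) = 2.71×8.314×865×ln(0.389) = -18400 J.
Q = ΔU + W = -18400 J.
State after step 1: P = 1500 kPa, V = 13.0 L, T = 865 K.
Step 2 — Isochoric: V stays 13.0 L; P/T = const ⇒ T₂ = 1010 K, P₂ = 1750 kPa.
W = 0 (no volume change).
ΔU = nCvΔT = 2.71×12.5×(1010−865) = 4890 J.
Q = ΔU = 4890 J.
Net over both steps: W = -18400 J, Q = -13500 J, ΔU = 4890 J.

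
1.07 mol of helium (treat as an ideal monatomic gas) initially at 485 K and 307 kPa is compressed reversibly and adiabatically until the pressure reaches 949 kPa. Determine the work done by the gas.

-3690 J

V₁ = nRT₁/P₁ = 1.07×8.314×485/307 = 14.1 L.
Adiabatic: T₂/T₁ = (P₂/P₁)^((γ−1)/γ) ⇒ T₂ = 485×(3.09)^0.400 = 762 K; V₂ = 7.14 L.
ΔU = nCvΔT = 1.07×12.5×(762−485) = 3690 J.
Q = 0 for an adiabatic process, so W = −ΔU = -3690 J.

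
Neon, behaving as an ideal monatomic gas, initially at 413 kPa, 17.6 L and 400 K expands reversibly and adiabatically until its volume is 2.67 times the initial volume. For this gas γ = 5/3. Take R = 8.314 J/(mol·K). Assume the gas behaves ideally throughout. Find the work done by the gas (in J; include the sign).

5240 J

n = P₁V₁/(RT₁) = 413×17.6/(8.314×400) = 2.19 mol.
Adiabatic: TV^(γ−1) = const ⇒ T₂ = 400×(0.375)^0.667 = 208 K; PV^γ = const ⇒ P₂ = 80.4 kPa.
ΔU = nCvΔT = 2.19×12.5×(208−400) = -5240 J.
Q = 0 for an adiabatic process, so W = −ΔU = 5240 J.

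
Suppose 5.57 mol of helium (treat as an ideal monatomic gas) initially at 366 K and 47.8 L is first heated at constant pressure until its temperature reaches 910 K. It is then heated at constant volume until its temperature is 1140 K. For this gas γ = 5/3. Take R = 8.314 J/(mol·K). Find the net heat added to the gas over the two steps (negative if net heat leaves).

79000 J

P₁ = nRT₁/V₁ = 5.57×8.314×366/47.8 = 355 kPa.
Step 1 — Isobaric: P stays 355 kPa; V/T = const ⇒ T₂ = 910 K, V₂ = 119 L.
W = PΔV = 355×(119−47.8) kPa·L = 25200 J.
ΔU = nCvΔT = 5.57×12.5×(910−366) = 37800 J.
Q = ΔU + W = nCpΔT = 63000 J.
State after step 1: P = 355 kPa, V = 119 L, T = 910 K.
Step 2 — Isochoric: V stays 119 L; P/T = const ⇒ T₂ = 1140 K, P₂ = 444 kPa.
W = 0 (no volume change).
ΔU = nCvΔT = 5.57×12.5×(1140−910) = 16000 J.
Q = ΔU = 16000 J.
Net over both steps: W = 25200 J, Q = 79000 J, ΔU = 53800 J.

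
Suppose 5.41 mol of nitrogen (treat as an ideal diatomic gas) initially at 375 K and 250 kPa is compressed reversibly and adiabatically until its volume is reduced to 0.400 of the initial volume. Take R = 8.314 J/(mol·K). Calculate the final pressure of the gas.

902 kPa

V₁ = nRT₁/P₁ = 5.41×8.314×375/250 = 67.5 L.
Adiabatic: TV^(γ−1) = const ⇒ T₂ = 375×(2.50)^0.400 = 541 K; PV^γ = const ⇒ P₂ = 902 kPa.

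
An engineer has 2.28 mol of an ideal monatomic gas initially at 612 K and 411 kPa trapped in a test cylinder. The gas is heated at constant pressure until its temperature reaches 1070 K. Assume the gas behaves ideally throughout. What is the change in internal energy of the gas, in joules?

13000 J

V₁ = nRT₁/P₁ = 2.28×8.314×612/411 = 28.2 L.
Isobaric: P stays 411 kPa; V/T = const ⇒ T₂ = 1070 K, V₂ = 49.3 L.
For an ideal gas ΔU = nCvΔT with Cv = (3/2)R = 12.5 J/(mol·K).
ΔU = 2.28×12.5×(1070−612) = 13000 J.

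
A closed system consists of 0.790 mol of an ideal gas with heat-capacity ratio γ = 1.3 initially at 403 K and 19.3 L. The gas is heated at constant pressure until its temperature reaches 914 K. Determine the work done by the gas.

3360 J

P₁ = nRT₁/V₁ = 0.790×8.314×403/19.3 = 137 kPa.
Isobaric: P stays 137 kPa; V/T = const ⇒ T₂ = 914 K, V₂ = 43.8 L.
W = PΔV = 137×(43.8−19.3) kPa·L = 3360 J.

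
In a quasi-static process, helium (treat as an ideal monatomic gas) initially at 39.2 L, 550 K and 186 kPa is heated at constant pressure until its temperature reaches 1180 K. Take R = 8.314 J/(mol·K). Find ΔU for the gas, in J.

12500 J

n = P₁V₁/(RT₁) = 186×39.2/(8.314×550) = 1.59 mol.
Isobaric: P stays 186 kPa; V/T = const ⇒ T₂ = 1180 K, V₂ = 84.1 L.
For an ideal gas ΔU = nCvΔT with Cv = (3/2)R = 12.5 J/(mol·K).
ΔU = 1.59×12.5×(1180−550) = 12500 J.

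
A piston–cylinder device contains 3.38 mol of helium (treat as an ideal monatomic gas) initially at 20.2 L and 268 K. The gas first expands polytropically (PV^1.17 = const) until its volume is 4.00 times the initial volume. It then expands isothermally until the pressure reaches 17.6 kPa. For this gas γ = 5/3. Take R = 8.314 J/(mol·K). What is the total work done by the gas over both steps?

P₁ = nRT₁/V₁ = 3.38×8.314×268/20.2 = 373 kPa.
Step 1 — Polytropic n=1.17: T₂ = T₁(V₁/V₂)^(n−1) = 268×(0.250)^0.17 = 212 K; P₂ = P₁(V₁/V₂)^n = 73.6 kPa.
W = (P₁V₁−P₂V₂)/(n−1) = (373×20.2−73.6×80.8)/0.17 = 9300 J.
ΔU = nCvΔT = 3.38×12.5×(212−268) = -2370 J.
Q = ΔU + W = 6930 J.
State after step 1: P = 73.6 kPa, V = 80.8 L, T = 212 K.
Step 2 — Isothermal: T stays 212 K; PV = const ⇒ V₂ = 338 L, P₂ = 17.6 kPa.
ΔU = 0 (ideal gas, T constant).
W = nRT ln(V₂/V₁) = 3.38×8.314×212×ln(4.18) = 8520 J.
Q = ΔU + W = 8520 J.
Net over both steps: W = 17800 J, Q = 15400 J, ΔU = -2370 J.

17800 J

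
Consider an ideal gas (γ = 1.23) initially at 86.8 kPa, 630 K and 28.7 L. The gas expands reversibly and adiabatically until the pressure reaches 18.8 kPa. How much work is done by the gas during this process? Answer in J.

n = P₁V₁/(RT₁) = 86.8×28.7/(8.314×630) = 0.476 mol.
Adiabatic: T₂/T₁ = (P₂/P₁)^((γ−1)/γ) ⇒ T₂ = 630×(0.217)^0.187 = 473 K; V₂ = 99.5 L.
ΔU = nCvΔT = 0.476×36.1×(473−630) = -2690 J.
Q = 0 for an adiabatic process, so W = −ΔU = 2690 J.

2690 J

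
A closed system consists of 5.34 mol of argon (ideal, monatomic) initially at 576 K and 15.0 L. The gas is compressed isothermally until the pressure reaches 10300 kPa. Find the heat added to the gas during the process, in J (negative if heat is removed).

-46000 J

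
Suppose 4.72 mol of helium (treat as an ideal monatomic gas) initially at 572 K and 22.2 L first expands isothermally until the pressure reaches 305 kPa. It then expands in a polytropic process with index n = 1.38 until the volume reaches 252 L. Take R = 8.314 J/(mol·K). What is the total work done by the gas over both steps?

49000 J

P₁ = nRT₁/V₁ = 4.72×8.314×572/22.2 = 1010 kPa.
Step 1 — Isothermal: T stays 572 K; PV = const ⇒ V₂ = 73.6 L, P₂ = 305 kPa.
ΔU = 0 (ideal gas, T constant).
W = nRT ln(V₂/V₁) = 4.72×8.314×572×ln(3.32) = 26900 J.
Q = ΔU + W = 26900 J.
State after step 1: P = 305 kPa, V = 73.6 L, T = 572 K.
Step 2 — Polytropic n=1.38: T₂ = T₁(V₁/V₂)^(n−1) = 572×(0.292)^0.38 = 358 K; P₂ = P₁(V₁/V₂)^n = 55.8 kPa.
W = (P₁V₁−P₂V₂)/(n−1) = (305×73.6−55.8×252)/0.38 = 22100 J.
ΔU = nCvΔT = 4.72×12.5×(358−572) = -12600 J.
Q = ΔU + W = 9490 J.
Net over both steps: W = 49000 J, Q = 36400 J, ΔU = -12600 J.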